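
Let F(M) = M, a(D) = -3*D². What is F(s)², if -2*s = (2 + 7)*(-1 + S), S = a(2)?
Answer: 13689/4 ≈ 3422.3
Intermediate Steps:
S = -12 (S = -3*2² = -3*4 = -12)
s = 117/2 (s = -(2 + 7)*(-1 - 12)/2 = -9*(-13)/2 = -½*(-117) = 117/2 ≈ 58.500)
F(s)² = (117/2)² = 13689/4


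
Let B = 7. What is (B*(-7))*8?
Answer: -392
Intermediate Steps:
(B*(-7))*8 = (7*(-7))*8 = -49*8 = -392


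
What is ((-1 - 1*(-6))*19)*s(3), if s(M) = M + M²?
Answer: 1140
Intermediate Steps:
((-1 - 1*(-6))*19)*s(3) = ((-1 - 1*(-6))*19)*(3*(1 + 3)) = ((-1 + 6)*19)*(3*4) = (5*19)*12 = 95*12 = 1140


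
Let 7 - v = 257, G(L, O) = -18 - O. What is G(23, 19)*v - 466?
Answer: 8784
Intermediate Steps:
v = -250 (v = 7 - 1*257 = 7 - 257 = -250)
G(23, 19)*v - 466 = (-18 - 1*19)*(-250) - 466 = (-18 - 19)*(-250) - 466 = -37*(-250) - 466 = 9250 - 466 = 8784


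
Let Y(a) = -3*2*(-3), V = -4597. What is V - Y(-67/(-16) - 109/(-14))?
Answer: -4615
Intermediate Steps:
Y(a) = 18 (Y(a) = -6*(-3) = 18)
V - Y(-67/(-16) - 109/(-14)) = -4597 - 1*18 = -4597 - 18 = -4615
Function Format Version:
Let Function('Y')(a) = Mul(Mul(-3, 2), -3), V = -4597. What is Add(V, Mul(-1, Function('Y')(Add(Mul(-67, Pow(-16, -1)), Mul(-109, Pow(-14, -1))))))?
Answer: -4615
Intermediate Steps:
Function('Y')(a) = 18 (Function('Y')(a) = Mul(-6, -3) = 18)
Add(V, Mul(-1, Function('Y')(Add(Mul(-67, Pow(-16, -1)), Mul(-109, Pow(-14, -1)))))) = Add(-4597, Mul(-1, 18)) = Add(-4597, -18) = -4615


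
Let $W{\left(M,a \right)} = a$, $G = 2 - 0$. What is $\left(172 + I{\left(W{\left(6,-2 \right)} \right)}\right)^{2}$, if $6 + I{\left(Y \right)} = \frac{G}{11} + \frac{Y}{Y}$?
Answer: $\frac{3381921}{121} \approx 27950.0$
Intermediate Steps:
$G = 2$ ($G = 2 + 0 = 2$)
$I{\left(Y \right)} = - \frac{53}{11}$ ($I{\left(Y \right)} = -6 + \left(\frac{2}{11} + \frac{Y}{Y}\right) = -6 + \left(2 \cdot \frac{1}{11} + 1\right) = -6 + \left(\frac{2}{11} + 1\right) = -6 + \frac{13}{11} = - \frac{53}{11}$)
$\left(172 + I{\left(W{\left(6,-2 \right)} \right)}\right)^{2} = \left(172 - \frac{53}{11}\right)^{2} = \left(\frac{1839}{11}\right)^{2} = \frac{3381921}{121}$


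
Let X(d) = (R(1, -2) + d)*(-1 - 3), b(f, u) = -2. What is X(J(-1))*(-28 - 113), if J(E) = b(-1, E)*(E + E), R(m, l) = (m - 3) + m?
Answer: 1692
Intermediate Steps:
R(m, l) = -3 + 2*m (R(m, l) = (-3 + m) + m = -3 + 2*m)
J(E) = -4*E (J(E) = -2*(E + E) = -4*E)
X(d) = 4 - 4*d (X(d) = ((-3 + 2*1) + d)*(-1 - 3) = ((-3 + 2) + d)*(-4) = (-1 + d)*(-4) = 4 - 4*d)
X(J(-1))*(-28 - 113) = (4 - (-16)*(-1))*(-28 - 113) = (4 - 4*4)*(-141) = (4 - 16)*(-141) = -12*(-141) = 1692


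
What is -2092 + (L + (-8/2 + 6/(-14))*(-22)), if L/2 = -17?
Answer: -14200/7 ≈ -2028.6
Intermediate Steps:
L = -34 (L = 2*(-17) = -34)
-2092 + (L + (-8/2 + 6/(-14))*(-22)) = -2092 + (-34 + (-8/2 + 6/(-14))*(-22)) = -2092 + (-34 + (-8*1/2 + 6*(-1/14))*(-22)) = -2092 + (-34 + (-4 - 3/7)*(-22)) = -2092 + (-34 - 31/7*(-22)) = -2092 + (-34 + 682/7) = -2092 + 444/7 = -14200/7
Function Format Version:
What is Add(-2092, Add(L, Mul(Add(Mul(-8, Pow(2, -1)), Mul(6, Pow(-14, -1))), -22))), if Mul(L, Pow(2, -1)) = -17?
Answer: Rational(-14200, 7) ≈ -2028.6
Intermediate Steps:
L = -34 (L = Mul(2, -17) = -34)
Add(-2092, Add(L, Mul(Add(Mul(-8, Pow(2, -1)), Mul(6, Pow(-14, -1))), -22))) = Add(-2092, Add(-34, Mul(Add(Mul(-8, Pow(2, -1)), Mul(6, Pow(-14, -1))), -22))) = Add(-2092, Add(-34, Mul(Add(Mul(-8, Rational(1, 2)), Mul(6, Rational(-1, 14))), -22))) = Add(-2092, Add(-34, Mul(Add(-4, Rational(-3, 7)), -22))) = Add(-2092, Add(-34, Mul(Rational(-31, 7), -22))) = Add(-2092, Add(-34, Rational(682, 7))) = Add(-2092, Rational(444, 7)) = Rational(-14200, 7)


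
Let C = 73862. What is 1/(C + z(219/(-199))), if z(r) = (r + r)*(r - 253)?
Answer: 39601/2947156970 ≈ 1.3437e-5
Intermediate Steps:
z(r) = 2*r*(-253 + r) (z(r) = (2*r)*(-253 + r) = 2*r*(-253 + r))
1/(C + z(219/(-199))) = 1/(73862 + 2*(219/(-199))*(-253 + 219/(-199))) = 1/(73862 + 2*(219*(-1/199))*(-253 + 219*(-1/199))) = 1/(73862 + 2*(-219/199)*(-253 - 219/199)) = 1/(73862 + 2*(-219/199)*(-50566/199)) = 1/(73862 + 22147908/39601) = 1/(2947156970/39601) = 39601/2947156970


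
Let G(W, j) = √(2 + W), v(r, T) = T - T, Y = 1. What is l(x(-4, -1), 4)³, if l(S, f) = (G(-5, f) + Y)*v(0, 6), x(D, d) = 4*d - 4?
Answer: 0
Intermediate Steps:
x(D, d) = -4 + 4*d
v(r, T) = 0
l(S, f) = 0 (l(S, f) = (√(2 - 5) + 1)*0 = (√(-3) + 1)*0 = (I*√3 + 1)*0 = (1 + I*√3)*0 = 0)
l(x(-4, -1), 4)³ = 0³ = 0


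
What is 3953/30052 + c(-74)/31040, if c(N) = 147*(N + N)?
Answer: -33194387/58300880 ≈ -0.56936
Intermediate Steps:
c(N) = 294*N (c(N) = 147*(2*N) = 294*N)
3953/30052 + c(-74)/31040 = 3953/30052 + (294*(-74))/31040 = 3953*(1/30052) - 21756*1/31040 = 3953/30052 - 5439/7760 = -33194387/58300880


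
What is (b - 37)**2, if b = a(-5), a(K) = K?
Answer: 1764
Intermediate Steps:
b = -5
(b - 37)**2 = (-5 - 37)**2 = (-42)**2 = 1764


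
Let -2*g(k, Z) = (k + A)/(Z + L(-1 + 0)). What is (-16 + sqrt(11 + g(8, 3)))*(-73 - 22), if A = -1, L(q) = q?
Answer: 1520 - 95*sqrt(37)/2 ≈ 1231.1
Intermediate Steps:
g(k, Z) = -(-1 + k)/(2*(-1 + Z)) (g(k, Z) = -(k - 1)/(2*(Z + (-1 + 0))) = -(-1 + k)/(2*(Z - 1)) = -(-1 + k)/(2*(-1 + Z)))
(-16 + sqrt(11 + g(8, 3)))*(-73 - 22) = (-16 + sqrt(11 + (1 - 1*8)/(2*(-1 + 3))))*(-73 - 22) = (-16 + sqrt(11 + (1/2)*(1 - 8)/2))*(-95) = (-16 + sqrt(11 + (1/2)*(1/2)*(-7)))*(-95) = (-16 + sqrt(11 - 7/4))*(-95) = (-16 + sqrt(37/4))*(-95) = (-16 + sqrt(37)/2)*(-95) = 1520 - 95*sqrt(37)/2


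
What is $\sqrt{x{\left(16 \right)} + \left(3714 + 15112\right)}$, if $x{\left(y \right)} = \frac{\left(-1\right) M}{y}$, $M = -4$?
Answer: $\frac{\sqrt{75305}}{2} \approx 137.21$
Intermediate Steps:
$x{\left(y \right)} = \frac{4}{y}$ ($x{\left(y \right)} = \frac{\left(-1\right) \left(-4\right)}{y} = \frac{4}{y}$)
$\sqrt{x{\left(16 \right)} + \left(3714 + 15112\right)} = \sqrt{\frac{4}{16} + \left(3714 + 15112\right)} = \sqrt{4 \cdot \frac{1}{16} + 18826} = \sqrt{\frac{1}{4} + 18826} = \sqrt{\frac{75305}{4}} = \frac{\sqrt{75305}}{2}$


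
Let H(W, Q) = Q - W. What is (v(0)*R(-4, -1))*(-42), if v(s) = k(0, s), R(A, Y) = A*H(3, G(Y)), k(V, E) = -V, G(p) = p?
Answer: 0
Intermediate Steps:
R(A, Y) = A*(-3 + Y) (R(A, Y) = A*(Y - 1*3) = A*(Y - 3) = A*(-3 + Y))
v(s) = 0 (v(s) = -1*0 = 0)
(v(0)*R(-4, -1))*(-42) = (0*(-4*(-3 - 1)))*(-42) = (0*(-4*(-4)))*(-42) = (0*16)*(-42) = 0*(-42) = 0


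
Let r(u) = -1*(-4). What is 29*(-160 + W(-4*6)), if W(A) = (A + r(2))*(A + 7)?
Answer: 5220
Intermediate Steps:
r(u) = 4
W(A) = (4 + A)*(7 + A) (W(A) = (A + 4)*(A + 7) = (4 + A)*(7 + A))
29*(-160 + W(-4*6)) = 29*(-160 + (28 + (-4*6)**2 + 11*(-4*6))) = 29*(-160 + (28 + (-24)**2 + 11*(-24))) = 29*(-160 + (28 + 576 - 264)) = 29*(-160 + 340) = 29*180 = 5220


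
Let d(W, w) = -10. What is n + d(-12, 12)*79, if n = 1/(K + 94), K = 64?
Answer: -124819/158 ≈ -789.99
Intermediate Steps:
n = 1/158 (n = 1/(64 + 94) = 1/158 ≈ 0.0063291)
n + d(-12, 12)*79 = 1/158 - 10*79 = 1/158 - 790 = -124819/158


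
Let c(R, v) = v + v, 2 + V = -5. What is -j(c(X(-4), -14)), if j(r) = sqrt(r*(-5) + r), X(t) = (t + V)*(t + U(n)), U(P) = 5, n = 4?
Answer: -4*sqrt(7) ≈ -10.583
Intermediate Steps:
V = -7 (V = -2 - 5 = -7)
X(t) = (-7 + t)*(5 + t) (X(t) = (t - 7)*(t + 5) = (-7 + t)*(5 + t))
c(R, v) = 2*v
j(r) = 2*sqrt(-r) (j(r) = sqrt(-5*r + r) = sqrt(-4*r) = 2*sqrt(-r))
-j(c(X(-4), -14)) = -2*sqrt(-2*(-14)) = -2*sqrt(-1*(-28)) = -2*sqrt(28) = -2*2*sqrt(7) = -4*sqrt(7)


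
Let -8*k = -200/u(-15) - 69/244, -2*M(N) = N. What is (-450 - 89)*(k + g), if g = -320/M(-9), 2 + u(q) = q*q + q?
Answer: 8734558063/228384 ≈ 38245.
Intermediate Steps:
M(N) = -N/2
u(q) = -2 + q + q**2 (u(q) = -2 + (q*q + q) = -2 + (q**2 + q) = -2 + (q + q**2) = -2 + q + q**2)
g = -640/9 (g = -320/((-1/2*(-9))) = -320/9/2 = -320*2/9 = -640/9 ≈ -71.111)
k = 3947/25376 (k = -(-200/(-2 - 15 + (-15)**2) - 69/244)/8 = -(-200/(-2 - 15 + 225) - 69*1/244)/8 = -(-200/208 - 69/244)/8 = -(-200*1/208 - 69/244)/8 = -(-25/26 - 69/244)/8 = -1/8*(-3947/3172) = 3947/25376 ≈ 0.15554)
(-450 - 89)*(k + g) = (-450 - 89)*(3947/25376 - 640/9) = -539*(-16205117/228384) = 8734558063/228384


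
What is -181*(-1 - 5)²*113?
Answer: -736308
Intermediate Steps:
-181*(-1 - 5)²*113 = -181*(-6)²*113 = -181*36*113 = -6516*113 = -736308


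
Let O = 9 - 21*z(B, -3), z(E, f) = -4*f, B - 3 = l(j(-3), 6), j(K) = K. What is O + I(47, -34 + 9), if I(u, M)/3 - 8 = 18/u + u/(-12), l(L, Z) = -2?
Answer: -43165/188 ≈ -229.60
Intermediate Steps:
B = 1 (B = 3 - 2 = 1)
I(u, M) = 24 + 54/u - u/4 (I(u, M) = 24 + 3*(18/u + u/(-12)) = 24 + 3*(18/u + u*(-1/12)) = 24 + 3*(18/u - u/12) = 24 + (54/u - u/4) = 24 + 54/u - u/4)
O = -243 (O = 9 - (-84)*(-3) = 9 - 21*12 = 9 - 252 = -243)
O + I(47, -34 + 9) = -243 + (24 + 54/47 - ¼*47) = -243 + (24 + 54*(1/47) - 47/4) = -243 + (24 + 54/47 - 47/4) = -243 + 2519/188 = -43165/188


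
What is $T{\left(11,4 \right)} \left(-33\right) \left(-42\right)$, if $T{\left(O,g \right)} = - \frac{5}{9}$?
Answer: $-770$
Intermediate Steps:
$T{\left(O,g \right)} = - \frac{5}{9}$ ($T{\left(O,g \right)} = \left(-5\right) \frac{1}{9} = - \frac{5}{9}$)
$T{\left(11,4 \right)} \left(-33\right) \left(-42\right) = \left(- \frac{5}{9}\right) \left(-33\right) \left(-42\right) = \frac{55}{3} \left(-42\right) = -770$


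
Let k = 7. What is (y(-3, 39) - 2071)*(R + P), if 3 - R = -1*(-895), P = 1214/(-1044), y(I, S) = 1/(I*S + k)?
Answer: 35404183447/19140 ≈ 1.8497e+6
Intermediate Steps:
y(I, S) = 1/(7 + I*S) (y(I, S) = 1/(I*S + 7) = 1/(7 + I*S))
P = -607/522 (P = 1214*(-1/1044) = -607/522 ≈ -1.1628)
R = -892 (R = 3 - (-1)*(-895) = 3 - 1*895 = 3 - 895 = -892)
(y(-3, 39) - 2071)*(R + P) = (1/(7 - 3*39) - 2071)*(-892 - 607/522) = (1/(7 - 117) - 2071)*(-466231/522) = (1/(-110) - 2071)*(-466231/522) = (-1/110 - 2071)*(-466231/522) = -227811/110*(-466231/522) = 35404183447/19140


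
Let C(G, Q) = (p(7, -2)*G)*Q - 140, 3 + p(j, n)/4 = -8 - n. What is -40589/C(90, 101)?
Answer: 40589/327380 ≈ 0.12398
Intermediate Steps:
p(j, n) = -44 - 4*n (p(j, n) = -12 + 4*(-8 - n) = -12 + (-32 - 4*n) = -44 - 4*n)
C(G, Q) = -140 - 36*G*Q (C(G, Q) = ((-44 - 4*(-2))*G)*Q - 140 = ((-44 + 8)*G)*Q - 140 = (-36*G)*Q - 140 = -36*G*Q - 140 = -140 - 36*G*Q)
-40589/C(90, 101) = -40589/(-140 - 36*90*101) = -40589/(-140 - 327240) = -40589/(-327380) = -40589*(-1/327380) = 40589/327380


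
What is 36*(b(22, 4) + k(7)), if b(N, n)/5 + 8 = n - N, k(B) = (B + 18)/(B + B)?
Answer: -32310/7 ≈ -4615.7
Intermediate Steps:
k(B) = (18 + B)/(2*B) (k(B) = (18 + B)/((2*B)) = (18 + B)*(1/(2*B)) = (18 + B)/(2*B))
b(N, n) = -40 - 5*N + 5*n (b(N, n) = -40 + 5*(n - N) = -40 + (-5*N + 5*n) = -40 - 5*N + 5*n)
36*(b(22, 4) + k(7)) = 36*((-40 - 5*22 + 5*4) + (1/2)*(18 + 7)/7) = 36*((-40 - 110 + 20) + (1/2)*(1/7)*25) = 36*(-130 + 25/14) = 36*(-1795/14) = -32310/7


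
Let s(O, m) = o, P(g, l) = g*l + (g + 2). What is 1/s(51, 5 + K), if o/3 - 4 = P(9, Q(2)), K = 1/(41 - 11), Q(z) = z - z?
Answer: 1/45 ≈ 0.022222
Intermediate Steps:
Q(z) = 0
K = 1/30 ≈ 0.033333
P(g, l) = 2 + g + g*l (P(g, l) = g*l + (2 + g) = 2 + g + g*l)
o = 45 (o = 12 + 3*(2 + 9 + 9*0) = 12 + 3*(2 + 9 + 0) = 12 + 3*11 = 12 + 33 = 45)
s(O, m) = 45
1/s(51, 5 + K) = 1/45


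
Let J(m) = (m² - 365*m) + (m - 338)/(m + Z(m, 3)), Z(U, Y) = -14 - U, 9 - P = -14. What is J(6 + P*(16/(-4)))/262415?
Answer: 271714/1836905 ≈ 0.14792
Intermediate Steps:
P = 23 (P = 9 - 1*(-14) = 9 + 14 = 23)
J(m) = 169/7 + m² - 5111*m/14 (J(m) = (m² - 365*m) + (m - 338)/(m + (-14 - m)) = (m² - 365*m) + (-338 + m)/(-14) = (m² - 365*m) + (-338 + m)*(-1/14) = (m² - 365*m) + (169/7 - m/14) = 169/7 + m² - 5111*m/14)
J(6 + P*(16/(-4)))/262415 = (169/7 + (6 + 23*(16/(-4)))² - 5111*(6 + 23*(16/(-4)))/14)/262415 = (169/7 + (6 + 23*(16*(-¼)))² - 5111*(6 + 23*(16*(-¼)))/14)*(1/262415) = (169/7 + (6 + 23*(-4))² - 5111*(6 + 23*(-4))/14)*(1/262415) = (169/7 + (6 - 92)² - 5111*(6 - 92)/14)*(1/262415) = (169/7 + (-86)² - 5111/14*(-86))*(1/262415) = (169/7 + 7396 + 219773/7)*(1/262415) = (271714/7)*(1/262415) = 271714/1836905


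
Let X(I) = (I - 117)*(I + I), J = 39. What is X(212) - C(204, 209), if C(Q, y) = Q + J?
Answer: 40037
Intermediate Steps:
C(Q, y) = 39 + Q (C(Q, y) = Q + 39 = 39 + Q)
X(I) = 2*I*(-117 + I) (X(I) = (-117 + I)*(2*I) = 2*I*(-117 + I))
X(212) - C(204, 209) = 2*212*(-117 + 212) - (39 + 204) = 2*212*95 - 1*243 = 40280 - 243 = 40037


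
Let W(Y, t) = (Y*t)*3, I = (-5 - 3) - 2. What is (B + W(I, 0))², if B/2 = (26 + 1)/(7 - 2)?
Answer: 2916/25 ≈ 116.64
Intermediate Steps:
B = 54/5 (B = 2*((26 + 1)/(7 - 2)) = 2*(27/5) = 54/5 ≈ 10.800)
I = -10 (I = -8 - 2 = -10)
W(Y, t) = 3*Y*t
(B + W(I, 0))² = (54/5 + 3*(-10)*0)² = (54/5 + 0)² = (54/5)² = 2916/25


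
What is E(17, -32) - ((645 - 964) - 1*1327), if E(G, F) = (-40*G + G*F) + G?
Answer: 439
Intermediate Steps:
E(G, F) = -39*G + F*G (E(G, F) = (-40*G + F*G) + G = -39*G + F*G)
E(17, -32) - ((645 - 964) - 1*1327) = 17*(-39 - 32) - ((645 - 964) - 1*1327) = 17*(-71) - (-319 - 1327) = -1207 - 1*(-1646) = -1207 + 1646 = 439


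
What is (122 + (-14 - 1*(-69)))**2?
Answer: 31329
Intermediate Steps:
(122 + (-14 - 1*(-69)))**2 = (122 + (-14 + 69))**2 = (122 + 55)**2 = 177**2 = 31329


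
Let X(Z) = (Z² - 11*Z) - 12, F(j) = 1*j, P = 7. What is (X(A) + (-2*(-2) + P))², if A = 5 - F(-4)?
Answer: 361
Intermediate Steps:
F(j) = j
A = 9 (A = 5 - 1*(-4) = 5 + 4 = 9)
X(Z) = -12 + Z² - 11*Z
(X(A) + (-2*(-2) + P))² = ((-12 + 9² - 11*9) + (-2*(-2) + 7))² = ((-12 + 81 - 99) + (4 + 7))² = (-30 + 11)² = (-19)² = 361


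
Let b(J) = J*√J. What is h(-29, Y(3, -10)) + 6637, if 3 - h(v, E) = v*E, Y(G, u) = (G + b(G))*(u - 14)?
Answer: 4552 - 2088*√3 ≈ 935.48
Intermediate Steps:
b(J) = J^(3/2)
Y(G, u) = (-14 + u)*(G + G^(3/2)) (Y(G, u) = (G + G^(3/2))*(u - 14) = (G + G^(3/2))*(-14 + u) = (-14 + u)*(G + G^(3/2)))
h(v, E) = 3 - E*v (h(v, E) = 3 - v*E = 3 - E*v)
h(-29, Y(3, -10)) + 6637 = (3 - 1*(-14*3 - 42*√3 + 3*(-10) - 30*√3)*(-29)) + 6637 = (3 - 1*(-42 - 42*√3 - 30 - 30*√3)*(-29)) + 6637 = (3 - 1*(-72 - 72*√3)*(-29)) + 6637 = (3 + (-2088 - 2088*√3)) + 6637 = (-2085 - 2088*√3) + 6637 = 4552 - 2088*√3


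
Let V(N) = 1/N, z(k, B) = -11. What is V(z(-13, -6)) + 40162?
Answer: 441781/11 ≈ 40162.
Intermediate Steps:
V(z(-13, -6)) + 40162 = 1/(-11) + 40162 = -1/11 + 40162 = 441781/11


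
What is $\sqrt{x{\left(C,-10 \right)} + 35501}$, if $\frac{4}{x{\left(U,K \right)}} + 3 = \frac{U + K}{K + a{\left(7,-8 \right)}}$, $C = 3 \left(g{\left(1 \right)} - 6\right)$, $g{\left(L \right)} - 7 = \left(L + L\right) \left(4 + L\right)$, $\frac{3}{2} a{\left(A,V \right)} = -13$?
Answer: $\frac{\sqrt{1994002581}}{237} \approx 188.41$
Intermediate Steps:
$a{\left(A,V \right)} = - \frac{26}{3}$ ($a{\left(A,V \right)} = \frac{2}{3} \left(-13\right) = - \frac{26}{3}$)
$g{\left(L \right)} = 7 + 2 L \left(4 + L\right)$ ($g{\left(L \right)} = 7 + \left(L + L\right) \left(4 + L\right) = 7 + 2 L \left(4 + L\right)$)
$C = 33$ ($C = 3 \left(\left(7 + 2 \cdot 1^{2} + 8 \cdot 1\right) - 6\right) = 3 \left(\left(7 + 2 \cdot 1 + 8\right) - 6\right) = 3 \left(\left(7 + 2 + 8\right) - 6\right) = 3 \left(17 - 6\right) = 3 \cdot 11 = 33$)
$x{\left(U,K \right)} = \frac{4}{-3 + \frac{K + U}{- \frac{26}{3} + K}}$ ($x{\left(U,K \right)} = \frac{4}{-3 + \frac{U + K}{K - \frac{26}{3}}} = \frac{4}{-3 + \frac{K + U}{- \frac{26}{3} + K}}$)
$\sqrt{x{\left(C,-10 \right)} + 35501} = \sqrt{\frac{4 \left(-26 + 3 \left(-10\right)\right)}{3 \left(26 + 33 - -20\right)} + 35501} = \sqrt{\frac{4 \left(-26 - 30\right)}{3 \left(26 + 33 + 20\right)} + 35501} = \sqrt{\frac{4}{3} \cdot \frac{1}{79} \left(-56\right) + 35501} = \sqrt{- \frac{224}{237} + 35501} = \sqrt{\frac{8413513}{237}} = \frac{\sqrt{1994002581}}{237}$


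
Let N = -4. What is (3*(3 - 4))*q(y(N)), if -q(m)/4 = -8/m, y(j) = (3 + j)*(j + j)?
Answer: -12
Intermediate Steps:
y(j) = 2*j*(3 + j) (y(j) = (3 + j)*(2*j) = 2*j*(3 + j))
q(m) = 32/m (q(m) = -(-32)/m = 32/m)
(3*(3 - 4))*q(y(N)) = (3*(3 - 4))*(32/((2*(-4)*(3 - 4)))) = (3*(-1))*(32/((2*(-4)*(-1)))) = -96/8 = -3*4 = -12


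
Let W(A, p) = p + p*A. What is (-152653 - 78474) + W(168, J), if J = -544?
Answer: -323063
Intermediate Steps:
W(A, p) = p + A*p
(-152653 - 78474) + W(168, J) = (-152653 - 78474) - 544*(1 + 168) = -231127 - 544*169 = -231127 - 91936 = -323063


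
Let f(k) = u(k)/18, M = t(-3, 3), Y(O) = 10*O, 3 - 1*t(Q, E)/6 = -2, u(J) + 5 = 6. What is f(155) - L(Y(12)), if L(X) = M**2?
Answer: -16199/18 ≈ -899.94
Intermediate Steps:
u(J) = 1 (u(J) = -5 + 6 = 1)
t(Q, E) = 30 (t(Q, E) = 18 - 6*(-2) = 18 + 12 = 30)
M = 30
L(X) = 900 (L(X) = 30**2 = 900)
f(k) = 1/18
f(155) - L(Y(12)) = 1/18 - 1*900 = 1/18 - 900 = -16199/18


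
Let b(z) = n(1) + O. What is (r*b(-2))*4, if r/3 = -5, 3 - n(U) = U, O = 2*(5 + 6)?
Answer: -1440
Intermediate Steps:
O = 22 (O = 2*11 = 22)
n(U) = 3 - U
r = -15 (r = 3*(-5) = -15)
b(z) = 24 (b(z) = (3 - 1*1) + 22 = (3 - 1) + 22 = 2 + 22 = 24)
(r*b(-2))*4 = -15*24*4 = -360*4 = -1440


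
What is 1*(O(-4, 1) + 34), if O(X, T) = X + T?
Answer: 31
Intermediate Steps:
O(X, T) = T + X
1*(O(-4, 1) + 34) = 1*((1 - 4) + 34) = 1*(-3 + 34) = 1*31 = 31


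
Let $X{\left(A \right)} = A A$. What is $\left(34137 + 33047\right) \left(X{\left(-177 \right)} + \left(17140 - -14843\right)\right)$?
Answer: $4253553408$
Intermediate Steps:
$X{\left(A \right)} = A^{2}$
$\left(34137 + 33047\right) \left(X{\left(-177 \right)} + \left(17140 - -14843\right)\right) = \left(34137 + 33047\right) \left(\left(-177\right)^{2} + \left(17140 - -14843\right)\right) = 67184 \left(31329 + \left(17140 + 14843\right)\right) = 67184 \left(31329 + 31983\right) = 67184 \cdot 63312 = 4253553408$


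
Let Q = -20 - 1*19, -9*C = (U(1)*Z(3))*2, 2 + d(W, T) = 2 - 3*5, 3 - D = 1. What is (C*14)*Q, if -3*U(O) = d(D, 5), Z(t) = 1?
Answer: 1820/3 ≈ 606.67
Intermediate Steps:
D = 2 (D = 3 - 1*1 = 3 - 1 = 2)
d(W, T) = -15 (d(W, T) = -2 + (2 - 3*5) = -2 + (2 - 15) = -2 - 13 = -15)
U(O) = 5 (U(O) = -1/3*(-15) = 5)
C = -10/9 (C = -5*1*2/9 = -5*2/9 = -1/9*10 = -10/9 ≈ -1.1111)
Q = -39 (Q = -20 - 19 = -39)
(C*14)*Q = -10/9*14*(-39) = -140/9*(-39) = 1820/3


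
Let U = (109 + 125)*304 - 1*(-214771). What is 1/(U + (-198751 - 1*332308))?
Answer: -1/245152 ≈ -4.0791e-6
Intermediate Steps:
U = 285907 (U = 234*304 + 214771 = 71136 + 214771 = 285907)
1/(U + (-198751 - 1*332308)) = 1/(285907 + (-198751 - 1*332308)) = 1/(285907 + (-198751 - 332308)) = 1/(285907 - 531059) = 1/(-245152) = -1/245152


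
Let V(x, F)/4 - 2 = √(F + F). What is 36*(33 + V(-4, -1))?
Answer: 1476 + 144*I*√2 ≈ 1476.0 + 203.65*I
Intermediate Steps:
V(x, F) = 8 + 4*√2*√F (V(x, F) = 8 + 4*√(F + F) = 8 + 4*√(2*F) = 8 + 4*(√2*√F) = 8 + 4*√2*√F)
36*(33 + V(-4, -1)) = 36*(33 + (8 + 4*√2*√(-1))) = 36*(33 + (8 + 4*√2*I)) = 36*(33 + (8 + 4*I*√2)) = 36*(41 + 4*I*√2) = 1476 + 144*I*√2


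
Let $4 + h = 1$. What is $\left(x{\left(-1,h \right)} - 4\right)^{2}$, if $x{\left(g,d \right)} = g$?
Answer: $25$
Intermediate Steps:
$h = -3$ ($h = -4 + 1 = -3$)
$\left(x{\left(-1,h \right)} - 4\right)^{2} = \left(-1 - 4\right)^{2} = \left(-5\right)^{2} = 25$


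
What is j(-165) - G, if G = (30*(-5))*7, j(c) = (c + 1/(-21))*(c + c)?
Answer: 388610/7 ≈ 55516.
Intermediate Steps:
j(c) = 2*c*(-1/21 + c) (j(c) = (c - 1/21)*(2*c) = (-1/21 + c)*(2*c) = 2*c*(-1/21 + c))
G = -1050 (G = -150*7 = -1050)
j(-165) - G = (2/21)*(-165)*(-1 + 21*(-165)) - 1*(-1050) = (2/21)*(-165)*(-1 - 3465) + 1050 = (2/21)*(-165)*(-3466) + 1050 = 381260/7 + 1050 = 388610/7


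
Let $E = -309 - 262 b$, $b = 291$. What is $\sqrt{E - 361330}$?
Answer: $i \sqrt{437881} \approx 661.73 i$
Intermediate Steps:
$E = -76551$ ($E = -309 - 76242 = -76551$)
$\sqrt{E - 361330} = \sqrt{-76551 - 361330} = \sqrt{-437881} = i \sqrt{437881}$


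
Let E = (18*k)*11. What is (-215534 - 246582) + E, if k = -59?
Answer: -473798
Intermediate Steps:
E = -11682 (E = (18*(-59))*11 = -1062*11 = -11682)
(-215534 - 246582) + E = (-215534 - 246582) - 11682 = -462116 - 11682 = -473798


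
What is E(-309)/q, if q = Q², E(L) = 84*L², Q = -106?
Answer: 2005101/2809 ≈ 713.81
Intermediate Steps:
q = 11236 (q = (-106)² = 11236)
E(-309)/q = (84*(-309)²)/11236 = (84*95481)*(1/11236) = 8020404*(1/11236) = 2005101/2809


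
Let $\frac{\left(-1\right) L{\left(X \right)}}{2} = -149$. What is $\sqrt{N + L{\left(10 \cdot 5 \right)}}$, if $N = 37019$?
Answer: $\sqrt{37317} \approx 193.18$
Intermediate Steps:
$L{\left(X \right)} = 298$ ($L{\left(X \right)} = \left(-2\right) \left(-149\right) = 298$)
$\sqrt{N + L{\left(10 \cdot 5 \right)}} = \sqrt{37019 + 298} = \sqrt{37317}$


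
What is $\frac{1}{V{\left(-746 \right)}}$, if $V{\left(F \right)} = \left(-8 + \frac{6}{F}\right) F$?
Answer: $\frac{1}{5974} \approx 0.00016739$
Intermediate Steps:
$V{\left(F \right)} = F \left(-8 + \frac{6}{F}\right)$
$\frac{1}{V{\left(-746 \right)}} = \frac{1}{6 - -5968} = \frac{1}{6 + 5968} = \frac{1}{5974}$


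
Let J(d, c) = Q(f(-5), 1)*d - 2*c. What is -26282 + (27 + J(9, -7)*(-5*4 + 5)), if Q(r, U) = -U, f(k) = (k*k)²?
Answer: -26330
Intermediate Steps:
f(k) = k⁴ (f(k) = (k²)² = k⁴)
J(d, c) = -d - 2*c (J(d, c) = (-1*1)*d - 2*c = -d - 2*c)
-26282 + (27 + J(9, -7)*(-5*4 + 5)) = -26282 + (27 + (-1*9 - 2*(-7))*(-5*4 + 5)) = -26282 + (27 + (-9 + 14)*(-20 + 5)) = -26282 + (27 + 5*(-15)) = -26282 + (27 - 75) = -26282 - 48 = -26330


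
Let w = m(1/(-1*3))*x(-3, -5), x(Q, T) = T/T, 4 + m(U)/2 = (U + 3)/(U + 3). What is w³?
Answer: -216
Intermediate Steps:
m(U) = -6 (m(U) = -8 + 2*((U + 3)/(U + 3)) = -8 + 2*((3 + U)/(3 + U)) = -8 + 2*1 = -8 + 2 = -6)
x(Q, T) = 1
w = -6 (w = -6*1 = -6)
w³ = (-6)³ = -216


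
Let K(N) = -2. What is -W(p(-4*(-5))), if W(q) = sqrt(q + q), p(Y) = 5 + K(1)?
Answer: -sqrt(6) ≈ -2.4495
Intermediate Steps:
p(Y) = 3 (p(Y) = 5 - 2 = 3)
W(q) = sqrt(2)*sqrt(q) (W(q) = sqrt(2*q) = sqrt(2)*sqrt(q))
-W(p(-4*(-5))) = -sqrt(2)*sqrt(3) = -sqrt(6)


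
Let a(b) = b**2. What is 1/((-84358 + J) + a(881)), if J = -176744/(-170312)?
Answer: 21289/14727816160 ≈ 1.4455e-6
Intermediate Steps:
J = 22093/21289 (J = -176744*(-1/170312) = 22093/21289 ≈ 1.0378)
1/((-84358 + J) + a(881)) = 1/((-84358 + 22093/21289) + 881**2) = 1/(-1795875369/21289 + 776161) = 1/(14727816160/21289) = 21289/14727816160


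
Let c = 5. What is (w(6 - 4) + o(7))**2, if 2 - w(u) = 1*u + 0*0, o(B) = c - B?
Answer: 4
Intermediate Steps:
o(B) = 5 - B
w(u) = 2 - u (w(u) = 2 - (1*u + 0*0) = 2 - (u + 0) = 2 - u)
(w(6 - 4) + o(7))**2 = ((2 - (6 - 4)) + (5 - 1*7))**2 = ((2 - 1*2) + (5 - 7))**2 = ((2 - 2) - 2)**2 = (0 - 2)**2 = (-2)**2 = 4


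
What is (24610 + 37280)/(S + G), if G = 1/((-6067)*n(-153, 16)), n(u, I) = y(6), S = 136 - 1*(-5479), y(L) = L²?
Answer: 13517518680/1226383379 ≈ 11.022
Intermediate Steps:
S = 5615 (S = 136 + 5479 = 5615)
n(u, I) = 36 (n(u, I) = 6² = 36)
G = -1/218412 (G = 1/(-6067*36) = -1/6067*1/36 = -1/218412 ≈ -4.5785e-6)
(24610 + 37280)/(S + G) = (24610 + 37280)/(5615 - 1/218412) = 61890/(1226383379/218412) = 61890*(218412/1226383379) = 13517518680/1226383379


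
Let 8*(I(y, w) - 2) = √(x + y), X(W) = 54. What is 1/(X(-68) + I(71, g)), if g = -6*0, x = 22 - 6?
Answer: 3584/200617 - 8*√87/200617 ≈ 0.017493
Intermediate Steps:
x = 16
g = 0
I(y, w) = 2 + √(16 + y)/8
1/(X(-68) + I(71, g)) = 1/(54 + (2 + √(16 + 71)/8)) = 1/(54 + (2 + √87/8)) = 1/(56 + √87/8)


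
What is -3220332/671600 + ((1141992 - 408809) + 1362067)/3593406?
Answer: -1270598803849/301666433700 ≈ -4.2119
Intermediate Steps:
-3220332/671600 + ((1141992 - 408809) + 1362067)/3593406 = -3220332*1/671600 + (733183 + 1362067)*(1/3593406) = -805083/167900 + 2095250*(1/3593406) = -805083/167900 + 1047625/1796703 = -1270598803849/301666433700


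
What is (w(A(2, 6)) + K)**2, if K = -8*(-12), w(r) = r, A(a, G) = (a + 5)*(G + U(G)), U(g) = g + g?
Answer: 49284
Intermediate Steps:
U(g) = 2*g
A(a, G) = 3*G*(5 + a) (A(a, G) = (a + 5)*(G + 2*G) = (5 + a)*(3*G) = 3*G*(5 + a))
K = 96
(w(A(2, 6)) + K)**2 = (3*6*(5 + 2) + 96)**2 = (3*6*7 + 96)**2 = (126 + 96)**2 = 222**2 = 49284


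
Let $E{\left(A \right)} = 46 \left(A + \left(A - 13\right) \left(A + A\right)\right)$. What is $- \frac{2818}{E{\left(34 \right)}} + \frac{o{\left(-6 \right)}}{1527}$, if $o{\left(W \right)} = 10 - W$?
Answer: $- \frac{1613527}{51346902} \approx -0.031424$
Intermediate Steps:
$E{\left(A \right)} = 46 A + 92 A \left(-13 + A\right)$ ($E{\left(A \right)} = 46 \left(A + \left(-13 + A\right) 2 A\right) = 46 \left(A + 2 A \left(-13 + A\right)\right) = 46 A + 92 A \left(-13 + A\right)$)
$- \frac{2818}{E{\left(34 \right)}} + \frac{o{\left(-6 \right)}}{1527} = - \frac{2818}{46 \cdot 34 \left(-25 + 2 \cdot 34\right)} + \frac{10 - -6}{1527} = - \frac{2818}{46 \cdot 34 \left(-25 + 68\right)} + \left(10 + 6\right) \frac{1}{1527} = - \frac{2818}{46 \cdot 34 \cdot 43} + 16 \cdot \frac{1}{1527} = - \frac{2818}{67252} + \frac{16}{1527} = \left(-2818\right) \frac{1}{67252} + \frac{16}{1527} = - \frac{1409}{33626} + \frac{16}{1527} = - \frac{1613527}{51346902}$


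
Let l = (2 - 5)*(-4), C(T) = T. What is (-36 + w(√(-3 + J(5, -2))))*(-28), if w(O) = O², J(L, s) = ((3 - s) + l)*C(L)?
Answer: -1288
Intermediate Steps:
l = 12 (l = -3*(-4) = 12)
J(L, s) = L*(15 - s) (J(L, s) = ((3 - s) + 12)*L = (15 - s)*L = L*(15 - s))
(-36 + w(√(-3 + J(5, -2))))*(-28) = (-36 + (√(-3 + 5*(15 - 1*(-2))))²)*(-28) = (-36 + (√(-3 + 5*(15 + 2)))²)*(-28) = (-36 + (√(-3 + 5*17))²)*(-28) = (-36 + (√(-3 + 85))²)*(-28) = (-36 + (√82)²)*(-28) = (-36 + 82)*(-28) = 46*(-28) = -1288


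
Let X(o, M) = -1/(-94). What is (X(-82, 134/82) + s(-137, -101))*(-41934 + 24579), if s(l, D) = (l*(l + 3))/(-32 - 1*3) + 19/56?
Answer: 3420424059/376 ≈ 9.0969e+6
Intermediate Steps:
s(l, D) = 19/56 - l*(3 + l)/35 (s(l, D) = (l*(3 + l))/(-32 - 3) + 19*(1/56) = (l*(3 + l))/(-35) + 19/56 = (l*(3 + l))*(-1/35) + 19/56 = -l*(3 + l)/35 + 19/56 = 19/56 - l*(3 + l)/35)
X(o, M) = 1/94 (X(o, M) = -1*(-1/94) = 1/94)
(X(-82, 134/82) + s(-137, -101))*(-41934 + 24579) = (1/94 + (19/56 - 3/35*(-137) - 1/35*(-137)**2))*(-41934 + 24579) = (1/94 + (19/56 + 411/35 - 1/35*18769))*(-17355) = (1/94 + (19/56 + 411/35 - 18769/35))*(-17355) = (1/94 - 20967/40)*(-17355) = -985429/1880*(-17355) = 3420424059/376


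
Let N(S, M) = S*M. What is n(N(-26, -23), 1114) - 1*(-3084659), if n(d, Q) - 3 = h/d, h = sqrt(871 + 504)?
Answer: 3084662 + 5*sqrt(55)/598 ≈ 3.0847e+6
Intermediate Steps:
N(S, M) = M*S
h = 5*sqrt(55) (h = sqrt(1375) = 5*sqrt(55) ≈ 37.081)
n(d, Q) = 3 + 5*sqrt(55)/d (n(d, Q) = 3 + (5*sqrt(55))/d = 3 + 5*sqrt(55)/d)
n(N(-26, -23), 1114) - 1*(-3084659) = (3 + 5*sqrt(55)/((-23*(-26)))) - 1*(-3084659) = (3 + 5*sqrt(55)/598) + 3084659 = 3084662 + 5*sqrt(55)/598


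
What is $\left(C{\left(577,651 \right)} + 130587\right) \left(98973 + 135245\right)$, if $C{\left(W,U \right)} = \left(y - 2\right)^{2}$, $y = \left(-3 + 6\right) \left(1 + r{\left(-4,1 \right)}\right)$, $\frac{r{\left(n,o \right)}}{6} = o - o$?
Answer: $30586060184$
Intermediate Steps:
$r{\left(n,o \right)} = 0$ ($r{\left(n,o \right)} = 6 \left(o - o\right) = 6 \cdot 0 = 0$)
$y = 3$ ($y = \left(-3 + 6\right) \left(1 + 0\right) = 3 \cdot 1 = 3$)
$C{\left(W,U \right)} = 1$ ($C{\left(W,U \right)} = \left(3 - 2\right)^{2} = 1^{2} = 1$)
$\left(C{\left(577,651 \right)} + 130587\right) \left(98973 + 135245\right) = \left(1 + 130587\right) \left(98973 + 135245\right) = 130588 \cdot 234218 = 30586060184$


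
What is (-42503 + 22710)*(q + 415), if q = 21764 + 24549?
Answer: -924887304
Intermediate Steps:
q = 46313
(-42503 + 22710)*(q + 415) = (-42503 + 22710)*(46313 + 415) = -19793*46728 = -924887304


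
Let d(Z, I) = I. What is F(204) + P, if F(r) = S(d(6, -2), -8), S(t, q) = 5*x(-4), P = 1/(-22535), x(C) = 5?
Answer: 563374/22535 ≈ 25.000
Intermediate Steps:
P = -1/22535 ≈ -4.4375e-5
S(t, q) = 25 (S(t, q) = 5*5 = 25)
F(r) = 25
F(204) + P = 25 - 1/22535 = 563374/22535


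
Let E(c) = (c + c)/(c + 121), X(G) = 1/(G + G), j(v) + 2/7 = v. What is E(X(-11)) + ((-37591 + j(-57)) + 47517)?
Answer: 183824527/18627 ≈ 9868.7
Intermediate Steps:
j(v) = -2/7 + v
X(G) = 1/(2*G)
E(c) = 2*c/(121 + c) (E(c) = (2*c)/(121 + c) = 2*c/(121 + c))
E(X(-11)) + ((-37591 + j(-57)) + 47517) = 2*((½)/(-11))/(121 + (½)/(-11)) + ((-37591 + (-2/7 - 57)) + 47517) = 2*((½)*(-1/11))/(121 + (½)*(-1/11)) + ((-37591 - 401/7) + 47517) = 2*(-1/22)/(121 - 1/22) + (-263538/7 + 47517) = 2*(-1/22)/(2661/22) + 69081/7 = 2*(-1/22)*(22/2661) + 69081/7 = -2/2661 + 69081/7 = 183824527/18627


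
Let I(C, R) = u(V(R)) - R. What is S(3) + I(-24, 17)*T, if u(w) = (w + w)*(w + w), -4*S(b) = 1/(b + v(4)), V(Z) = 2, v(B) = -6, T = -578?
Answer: 6937/12 ≈ 578.08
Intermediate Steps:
S(b) = -1/(4*(-6 + b)) (S(b) = -1/(4*(b - 6)) = -1/(4*(-6 + b)))
u(w) = 4*w² (u(w) = (2*w)*(2*w) = 4*w²)
I(C, R) = 16 - R (I(C, R) = 4*2² - R = 4*4 - R = 16 - R)
S(3) + I(-24, 17)*T = -1/(-24 + 4*3) + (16 - 1*17)*(-578) = -1/(-24 + 12) + (16 - 17)*(-578) = -1/(-12) - 1*(-578) = -1*(-1/12) + 578 = 1/12 + 578 = 6937/12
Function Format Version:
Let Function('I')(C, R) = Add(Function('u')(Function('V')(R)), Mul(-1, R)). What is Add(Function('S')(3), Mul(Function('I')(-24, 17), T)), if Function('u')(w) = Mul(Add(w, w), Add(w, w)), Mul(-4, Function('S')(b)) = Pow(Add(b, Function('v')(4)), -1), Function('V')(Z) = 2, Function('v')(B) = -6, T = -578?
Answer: Rational(6937, 12) ≈ 578.08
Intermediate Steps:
Function('S')(b) = Mul(Rational(-1, 4), Pow(Add(-6, b), -1)) (Function('S')(b) = Mul(Rational(-1, 4), Pow(Add(b, -6), -1)) = Mul(Rational(-1, 4), Pow(Add(-6, b), -1)))
Function('u')(w) = Mul(4, Pow(w, 2)) (Function('u')(w) = Mul(Mul(2, w), Mul(2, w)) = Mul(4, Pow(w, 2)))
Function('I')(C, R) = Add(16, Mul(-1, R)) (Function('I')(C, R) = Add(Mul(4, Pow(2, 2)), Mul(-1, R)) = Add(Mul(4, 4), Mul(-1, R)) = Add(16, Mul(-1, R)))
Add(Function('S')(3), Mul(Function('I')(-24, 17), T)) = Add(Mul(-1, Pow(Add(-24, Mul(4, 3)), -1)), Mul(Add(16, Mul(-1, 17)), -578)) = Add(Mul(-1, Pow(Add(-24, 12), -1)), Mul(Add(16, -17), -578)) = Add(Mul(-1, Pow(-12, -1)), Mul(-1, -578)) = Add(Mul(-1, Rational(-1, 12)), 578) = Add(Rational(1, 12), 578) = Rational(6937, 12)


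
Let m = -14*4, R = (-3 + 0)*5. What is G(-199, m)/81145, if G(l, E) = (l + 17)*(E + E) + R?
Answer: 20369/81145 ≈ 0.25102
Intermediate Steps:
R = -15 (R = -3*5 = -15)
m = -56
G(l, E) = -15 + 2*E*(17 + l) (G(l, E) = (l + 17)*(E + E) - 15 = (17 + l)*(2*E) - 15 = 2*E*(17 + l) - 15 = -15 + 2*E*(17 + l))
G(-199, m)/81145 = (-15 + 34*(-56) + 2*(-56)*(-199))/81145 = (-15 - 1904 + 22288)*(1/81145) = 20369*(1/81145) = 20369/81145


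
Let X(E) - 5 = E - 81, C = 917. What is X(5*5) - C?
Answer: -968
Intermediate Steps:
X(E) = -76 + E (X(E) = 5 + (E - 81) = 5 + (-81 + E) = -76 + E)
X(5*5) - C = (-76 + 5*5) - 1*917 = (-76 + 25) - 917 = -51 - 917 = -968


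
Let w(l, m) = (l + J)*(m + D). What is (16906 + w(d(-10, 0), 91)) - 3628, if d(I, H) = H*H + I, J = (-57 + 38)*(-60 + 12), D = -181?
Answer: -67902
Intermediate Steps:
J = 912 (J = -19*(-48) = 912)
d(I, H) = I + H² (d(I, H) = H² + I = I + H²)
w(l, m) = (-181 + m)*(912 + l) (w(l, m) = (l + 912)*(m - 181) = (912 + l)*(-181 + m) = (-181 + m)*(912 + l))
(16906 + w(d(-10, 0), 91)) - 3628 = (16906 + (-165072 - 181*(-10 + 0²) + 912*91 + (-10 + 0²)*91)) - 3628 = (16906 + (-165072 - 181*(-10 + 0) + 82992 + (-10 + 0)*91)) - 3628 = (16906 + (-165072 - 181*(-10) + 82992 - 10*91)) - 3628 = (16906 + (-165072 + 1810 + 82992 - 910)) - 3628 = (16906 - 81180) - 3628 = -64274 - 3628 = -67902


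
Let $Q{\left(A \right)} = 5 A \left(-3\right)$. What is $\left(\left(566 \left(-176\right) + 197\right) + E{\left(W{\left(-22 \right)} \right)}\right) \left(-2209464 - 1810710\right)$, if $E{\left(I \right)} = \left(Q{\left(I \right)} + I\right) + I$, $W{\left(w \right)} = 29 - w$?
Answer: $402347054268$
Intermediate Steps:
$Q{\left(A \right)} = - 15 A$
$E{\left(I \right)} = - 13 I$ ($E{\left(I \right)} = \left(- 15 I + I\right) + I = - 14 I + I = - 13 I$)
$\left(\left(566 \left(-176\right) + 197\right) + E{\left(W{\left(-22 \right)} \right)}\right) \left(-2209464 - 1810710\right) = \left(\left(566 \left(-176\right) + 197\right) - 13 \left(29 - -22\right)\right) \left(-2209464 - 1810710\right) = \left(\left(-99616 + 197\right) - 13 \left(29 + 22\right)\right) \left(-2209464 - 1810710\right) = \left(-99419 - 663\right) \left(-2209464 - 1810710\right) = \left(-99419 - 663\right) \left(-4020174\right) = \left(-100082\right) \left(-4020174\right) = 402347054268$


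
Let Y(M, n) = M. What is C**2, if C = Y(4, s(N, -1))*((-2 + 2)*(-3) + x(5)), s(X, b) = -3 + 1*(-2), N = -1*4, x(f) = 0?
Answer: 0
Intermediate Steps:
N = -4
s(X, b) = -5 (s(X, b) = -3 - 2 = -5)
C = 0 (C = 4*((-2 + 2)*(-3) + 0) = 4*(0*(-3) + 0) = 4*(0 + 0) = 4*0 = 0)
C**2 = 0**2 = 0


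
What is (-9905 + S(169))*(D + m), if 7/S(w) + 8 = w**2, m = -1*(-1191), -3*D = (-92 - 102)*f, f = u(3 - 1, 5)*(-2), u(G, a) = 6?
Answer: -16767035010/4079 ≈ -4.1106e+6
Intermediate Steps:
f = -12 (f = 6*(-2) = -12)
D = -776 (D = -(-92 - 102)*(-12)/3 = -(-194)*(-12)/3 = -1/3*2328 = -776)
m = 1191
S(w) = 7/(-8 + w**2)
(-9905 + S(169))*(D + m) = (-9905 + 7/(-8 + 169**2))*(-776 + 1191) = (-9905 + 7/(-8 + 28561))*415 = (-9905 + 7/28553)*415 = (-9905 + 7*(1/28553))*415 = (-9905 + 1/4079)*415 = -40402494/4079*415 = -16767035010/4079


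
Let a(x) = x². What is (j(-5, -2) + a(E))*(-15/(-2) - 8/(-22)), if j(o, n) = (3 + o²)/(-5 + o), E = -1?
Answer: -1557/110 ≈ -14.155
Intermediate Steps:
j(o, n) = (3 + o²)/(-5 + o)
(j(-5, -2) + a(E))*(-15/(-2) - 8/(-22)) = ((3 + (-5)²)/(-5 - 5) + (-1)²)*(-15/(-2) - 8/(-22)) = ((3 + 25)/(-10) + 1)*(-15*(-½) - 8*(-1/22)) = (-⅒*28 + 1)*(15/2 + 4/11) = (-14/5 + 1)*(173/22) = -9/5*173/22 = -1557/110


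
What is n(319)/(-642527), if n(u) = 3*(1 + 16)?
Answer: -51/642527 ≈ -7.9374e-5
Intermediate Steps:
n(u) = 51 (n(u) = 3*17 = 51)
n(319)/(-642527) = 51/(-642527) = 51*(-1/642527) = -51/642527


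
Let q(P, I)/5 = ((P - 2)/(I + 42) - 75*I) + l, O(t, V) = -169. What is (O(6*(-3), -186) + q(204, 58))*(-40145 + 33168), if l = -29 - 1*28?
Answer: 1548468403/10 ≈ 1.5485e+8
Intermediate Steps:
l = -57 (l = -29 - 28 = -57)
q(P, I) = -285 - 375*I + 5*(-2 + P)/(42 + I) (q(P, I) = 5*(((P - 2)/(I + 42) - 75*I) - 57) = 5*(((-2 + P)/(42 + I) - 75*I) - 57) = 5*((-75*I + (-2 + P)/(42 + I)) - 57) = 5*(-57 - 75*I + (-2 + P)/(42 + I)) = -285 - 375*I + 5*(-2 + P)/(42 + I))
(O(6*(-3), -186) + q(204, 58))*(-40145 + 33168) = (-169 + 5*(-2396 + 204 - 3207*58 - 75*58²)/(42 + 58))*(-40145 + 33168) = (-169 + 5*(-2396 + 204 - 186006 - 75*3364)/100)*(-6977) = (-169 + 5*(1/100)*(-2396 + 204 - 186006 - 252300))*(-6977) = (-169 + 5*(1/100)*(-440498))*(-6977) = (-169 - 220249/10)*(-6977) = -221939/10*(-6977) = 1548468403/10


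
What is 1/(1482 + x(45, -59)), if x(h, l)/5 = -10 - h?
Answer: 1/1207 ≈ 0.00082850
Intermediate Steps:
x(h, l) = -50 - 5*h (x(h, l) = 5*(-10 - h) = -50 - 5*h)
1/(1482 + x(45, -59)) = 1/(1482 + (-50 - 5*45)) = 1/(1482 + (-50 - 225)) = 1/(1482 - 275) = 1/1207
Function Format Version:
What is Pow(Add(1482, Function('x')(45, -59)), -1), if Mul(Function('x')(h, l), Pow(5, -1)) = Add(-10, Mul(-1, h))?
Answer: Rational(1, 1207) ≈ 0.00082850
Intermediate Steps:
Function('x')(h, l) = Add(-50, Mul(-5, h)) (Function('x')(h, l) = Mul(5, Add(-10, Mul(-1, h))) = Add(-50, Mul(-5, h)))
Pow(Add(1482, Function('x')(45, -59)), -1) = Pow(Add(1482, Add(-50, Mul(-5, 45))), -1) = Pow(Add(1482, Add(-50, -225)), -1) = Pow(Add(1482, -275), -1) = Pow(1207, -1) = Rational(1, 1207)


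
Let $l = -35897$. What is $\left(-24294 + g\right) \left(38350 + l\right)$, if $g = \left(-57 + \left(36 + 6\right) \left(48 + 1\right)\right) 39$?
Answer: $131836485$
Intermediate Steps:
$g = 78039$ ($g = \left(-57 + 42 \cdot 49\right) 39 = \left(-57 + 2058\right) 39 = 2001 \cdot 39 = 78039$)
$\left(-24294 + g\right) \left(38350 + l\right) = \left(-24294 + 78039\right) \left(38350 - 35897\right) = 53745 \cdot 2453 = 131836485$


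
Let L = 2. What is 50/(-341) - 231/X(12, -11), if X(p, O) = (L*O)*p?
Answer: 1987/2728 ≈ 0.72837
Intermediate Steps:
X(p, O) = 2*O*p (X(p, O) = (2*O)*p = 2*O*p)
50/(-341) - 231/X(12, -11) = 50/(-341) - 231/(2*(-11)*12) = 50*(-1/341) - 231/(-264) = -50/341 - 231*(-1/264) = -50/341 + 7/8 = 1987/2728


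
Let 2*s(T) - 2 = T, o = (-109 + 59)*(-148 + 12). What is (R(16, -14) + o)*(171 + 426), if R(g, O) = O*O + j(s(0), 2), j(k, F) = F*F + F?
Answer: 4180194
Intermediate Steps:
o = 6800 (o = -50*(-136) = 6800)
s(T) = 1 + T/2
j(k, F) = F + F² (j(k, F) = F² + F = F + F²)
R(g, O) = 6 + O² (R(g, O) = O*O + 2*(1 + 2) = O² + 2*3 = O² + 6 = 6 + O²)
(R(16, -14) + o)*(171 + 426) = ((6 + (-14)²) + 6800)*(171 + 426) = ((6 + 196) + 6800)*597 = (202 + 6800)*597 = 7002*597 = 4180194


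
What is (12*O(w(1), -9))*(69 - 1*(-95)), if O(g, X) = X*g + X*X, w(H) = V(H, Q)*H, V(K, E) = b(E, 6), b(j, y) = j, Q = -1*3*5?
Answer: 425088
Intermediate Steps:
Q = -15 (Q = -3*5 = -15)
V(K, E) = E
w(H) = -15*H
O(g, X) = X² + X*g (O(g, X) = X*g + X² = X² + X*g)
(12*O(w(1), -9))*(69 - 1*(-95)) = (12*(-9*(-9 - 15*1)))*(69 - 1*(-95)) = (12*(-9*(-9 - 15)))*(69 + 95) = (12*(-9*(-24)))*164 = (12*216)*164 = 2592*164 = 425088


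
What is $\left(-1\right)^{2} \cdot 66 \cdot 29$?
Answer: $1914$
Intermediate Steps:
$\left(-1\right)^{2} \cdot 66 \cdot 29 = 1 \cdot 66 \cdot 29 = 66 \cdot 29 = 1914$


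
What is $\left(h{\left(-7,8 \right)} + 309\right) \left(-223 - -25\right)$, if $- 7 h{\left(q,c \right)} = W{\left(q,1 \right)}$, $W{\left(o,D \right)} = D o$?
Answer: $-61380$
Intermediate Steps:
$h{\left(q,c \right)} = - \frac{q}{7}$ ($h{\left(q,c \right)} = - \frac{1 q}{7} = - \frac{q}{7}$)
$\left(h{\left(-7,8 \right)} + 309\right) \left(-223 - -25\right) = \left(\left(- \frac{1}{7}\right) \left(-7\right) + 309\right) \left(-223 - -25\right) = \left(1 + 309\right) \left(-223 + 25\right) = 310 \left(-198\right) = -61380$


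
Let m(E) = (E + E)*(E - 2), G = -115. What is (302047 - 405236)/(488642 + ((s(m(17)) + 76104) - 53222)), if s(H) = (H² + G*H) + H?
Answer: -103189/713484 ≈ -0.14463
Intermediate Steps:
m(E) = 2*E*(-2 + E) (m(E) = (2*E)*(-2 + E) = 2*E*(-2 + E))
s(H) = H² - 114*H (s(H) = (H² - 115*H) + H = H² - 114*H)
(302047 - 405236)/(488642 + ((s(m(17)) + 76104) - 53222)) = (302047 - 405236)/(488642 + (((2*17*(-2 + 17))*(-114 + 2*17*(-2 + 17)) + 76104) - 53222)) = -103189/(488642 + (((2*17*15)*(-114 + 2*17*15) + 76104) - 53222)) = -103189/(488642 + ((510*(-114 + 510) + 76104) - 53222)) = -103189/(488642 + ((510*396 + 76104) - 53222)) = -103189/(488642 + ((201960 + 76104) - 53222)) = -103189/(488642 + (278064 - 53222)) = -103189/(488642 + 224842) = -103189/713484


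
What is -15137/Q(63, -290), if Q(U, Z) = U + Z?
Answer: 15137/227 ≈ 66.683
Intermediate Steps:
-15137/Q(63, -290) = -15137/(63 - 290) = -15137/(-227) = -15137*(-1/227) = 15137/227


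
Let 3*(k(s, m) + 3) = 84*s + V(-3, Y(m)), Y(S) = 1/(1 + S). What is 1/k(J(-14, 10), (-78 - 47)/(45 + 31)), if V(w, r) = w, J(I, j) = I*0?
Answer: -¼ ≈ -0.25000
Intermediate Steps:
J(I, j) = 0
k(s, m) = -4 + 28*s (k(s, m) = -3 + (84*s - 3)/3 = -3 + (-3 + 84*s)/3 = -3 + (-1 + 28*s) = -4 + 28*s)
1/k(J(-14, 10), (-78 - 47)/(45 + 31)) = 1/(-4 + 28*0) = 1/(-4 + 0) = 1/(-4) = -¼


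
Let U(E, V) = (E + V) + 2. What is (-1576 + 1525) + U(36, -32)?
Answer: -45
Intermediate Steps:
U(E, V) = 2 + E + V
(-1576 + 1525) + U(36, -32) = (-1576 + 1525) + (2 + 36 - 32) = -51 + 6 = -45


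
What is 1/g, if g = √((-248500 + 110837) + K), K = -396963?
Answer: -I*√534626/534626 ≈ -0.0013677*I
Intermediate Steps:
g = I*√534626 (g = √((-248500 + 110837) - 396963) = √(-137663 - 396963) = √(-534626) = I*√534626 ≈ 731.18*I)
1/g = 1/(I*√534626) = -I*√534626/534626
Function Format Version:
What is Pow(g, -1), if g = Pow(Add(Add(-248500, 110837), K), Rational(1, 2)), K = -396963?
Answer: Mul(Rational(-1, 534626), I, Pow(534626, Rational(1, 2))) ≈ Mul(-0.0013677, I)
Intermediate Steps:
g = Mul(I, Pow(534626, Rational(1, 2))) (g = Pow(Add(Add(-248500, 110837), -396963), Rational(1, 2)) = Pow(Add(-137663, -396963), Rational(1, 2)) = Pow(-534626, Rational(1, 2)) = Mul(I, Pow(534626, Rational(1, 2))) ≈ Mul(731.18, I))
Pow(g, -1) = Pow(Mul(I, Pow(534626, Rational(1, 2))), -1) = Mul(Rational(-1, 534626), I, Pow(534626, Rational(1, 2)))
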